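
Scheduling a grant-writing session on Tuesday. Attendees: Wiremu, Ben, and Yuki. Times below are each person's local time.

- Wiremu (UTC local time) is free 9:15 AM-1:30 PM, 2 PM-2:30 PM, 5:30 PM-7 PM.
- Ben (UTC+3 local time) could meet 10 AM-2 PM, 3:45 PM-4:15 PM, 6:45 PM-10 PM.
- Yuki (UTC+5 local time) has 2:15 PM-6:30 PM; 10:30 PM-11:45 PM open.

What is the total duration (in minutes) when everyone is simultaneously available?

Wiremu in UTC: 09:15-13:30, 14:00-14:30, 17:30-19:00.
Ben in UTC: 07:00-11:00, 12:45-13:15, 15:45-19:00 (subtract 3h to convert from UTC+3).
Yuki in UTC: 09:15-13:30, 17:30-18:45 (subtract 5h to convert from UTC+5).
Wiremu ∩ Ben: 09:15-11:00, 12:45-13:15, 17:30-19:00.
Wiremu ∩ Ben ∩ Yuki: 09:15-11:00, 12:45-13:15, 17:30-18:45.
Summing the common windows: 105 + 30 + 75 = 210 minutes.

210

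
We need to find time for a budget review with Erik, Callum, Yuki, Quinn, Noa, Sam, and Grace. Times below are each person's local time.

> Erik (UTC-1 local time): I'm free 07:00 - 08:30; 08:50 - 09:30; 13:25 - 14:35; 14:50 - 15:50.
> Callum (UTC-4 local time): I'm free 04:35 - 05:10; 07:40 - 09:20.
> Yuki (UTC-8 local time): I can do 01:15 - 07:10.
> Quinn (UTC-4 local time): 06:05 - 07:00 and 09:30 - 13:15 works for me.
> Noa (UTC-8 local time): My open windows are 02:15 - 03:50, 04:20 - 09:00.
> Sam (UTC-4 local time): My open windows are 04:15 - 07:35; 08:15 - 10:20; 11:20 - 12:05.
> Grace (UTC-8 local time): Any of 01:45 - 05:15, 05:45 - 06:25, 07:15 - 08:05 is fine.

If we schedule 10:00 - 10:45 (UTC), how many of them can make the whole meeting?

3

Erik in UTC: 08:00-09:30, 09:50-10:30, 14:25-15:35, 15:50-16:50 (add 1h to convert from UTC-1).
Callum in UTC: 08:35-09:10, 11:40-13:20 (add 4h to convert from UTC-4).
Yuki in UTC: 09:15-15:10 (add 8h to convert from UTC-8).
Quinn in UTC: 10:05-11:00, 13:30-17:15 (add 4h to convert from UTC-4).
Noa in UTC: 10:15-11:50, 12:20-17:00 (add 8h to convert from UTC-8).
Sam in UTC: 08:15-11:35, 12:15-14:20, 15:20-16:05 (add 4h to convert from UTC-4).
Grace in UTC: 09:45-13:15, 13:45-14:25, 15:15-16:05 (add 8h to convert from UTC-8).
Yuki, Sam, and Grace can make the full 10:00-10:45 slot — that's 3.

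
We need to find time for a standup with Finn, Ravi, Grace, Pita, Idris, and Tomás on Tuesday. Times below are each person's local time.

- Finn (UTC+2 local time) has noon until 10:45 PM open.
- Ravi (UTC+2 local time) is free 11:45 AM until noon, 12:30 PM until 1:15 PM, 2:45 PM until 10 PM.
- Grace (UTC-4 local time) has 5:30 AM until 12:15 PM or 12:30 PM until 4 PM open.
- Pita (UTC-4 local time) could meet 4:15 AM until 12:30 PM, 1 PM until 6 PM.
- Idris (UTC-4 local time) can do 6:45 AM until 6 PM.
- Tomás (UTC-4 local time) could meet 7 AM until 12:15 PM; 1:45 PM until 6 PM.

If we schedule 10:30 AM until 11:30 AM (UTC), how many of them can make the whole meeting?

3

Finn in UTC: 10:00-20:45 (subtract 2h to convert from UTC+2).
Ravi in UTC: 09:45-10:00, 10:30-11:15, 12:45-20:00 (subtract 2h to convert from UTC+2).
Grace in UTC: 09:30-16:15, 16:30-20:00 (add 4h to convert from UTC-4).
Pita in UTC: 08:15-16:30, 17:00-22:00 (add 4h to convert from UTC-4).
Idris in UTC: 10:45-22:00 (add 4h to convert from UTC-4).
Tomás in UTC: 11:00-16:15, 17:45-22:00 (add 4h to convert from UTC-4).
Finn, Grace, and Pita can make the full 10:30-11:30 slot — that's 3.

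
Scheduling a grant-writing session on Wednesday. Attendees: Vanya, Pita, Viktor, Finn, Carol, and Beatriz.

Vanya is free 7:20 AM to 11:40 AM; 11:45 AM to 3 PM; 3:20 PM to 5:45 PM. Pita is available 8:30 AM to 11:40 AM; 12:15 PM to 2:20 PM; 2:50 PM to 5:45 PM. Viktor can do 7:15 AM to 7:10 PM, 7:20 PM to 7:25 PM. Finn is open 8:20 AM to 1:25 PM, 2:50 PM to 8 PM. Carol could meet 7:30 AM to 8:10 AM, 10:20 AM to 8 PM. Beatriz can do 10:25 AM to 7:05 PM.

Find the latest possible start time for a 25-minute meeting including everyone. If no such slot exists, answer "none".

Vanya ∩ Pita: 08:30-11:40, 12:15-14:20, 14:50-15:00, 15:20-17:45.
Vanya ∩ Pita ∩ Viktor: 08:30-11:40, 12:15-14:20, 14:50-15:00, 15:20-17:45.
Vanya ∩ Pita ∩ Viktor ∩ Finn: 08:30-11:40, 12:15-13:25, 14:50-15:00, 15:20-17:45.
Vanya ∩ Pita ∩ Viktor ∩ Finn ∩ Carol: 10:20-11:40, 12:15-13:25, 14:50-15:00, 15:20-17:45.
Vanya ∩ Pita ∩ Viktor ∩ Finn ∩ Carol ∩ Beatriz: 10:25-11:40, 12:15-13:25, 14:50-15:00, 15:20-17:45.
The last common window of at least 25 minutes is 15:20-17:45; a 25-minute meeting can start as late as 17:20 and still end by 17:45.

17:20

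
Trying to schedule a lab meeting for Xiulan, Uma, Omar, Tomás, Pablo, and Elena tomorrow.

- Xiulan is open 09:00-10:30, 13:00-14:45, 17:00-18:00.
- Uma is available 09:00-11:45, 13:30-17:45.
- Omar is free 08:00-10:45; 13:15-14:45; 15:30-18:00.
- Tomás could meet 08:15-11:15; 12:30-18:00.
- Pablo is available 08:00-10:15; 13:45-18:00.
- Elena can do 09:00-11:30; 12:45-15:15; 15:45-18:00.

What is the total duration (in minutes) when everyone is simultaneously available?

180

Xiulan ∩ Uma: 09:00-10:30, 13:30-14:45, 17:00-17:45.
Xiulan ∩ Uma ∩ Omar: 09:00-10:30, 13:30-14:45, 17:00-17:45.
Xiulan ∩ Uma ∩ Omar ∩ Tomás: 09:00-10:30, 13:30-14:45, 17:00-17:45.
Xiulan ∩ Uma ∩ Omar ∩ Tomás ∩ Pablo: 09:00-10:15, 13:45-14:45, 17:00-17:45.
Xiulan ∩ Uma ∩ Omar ∩ Tomás ∩ Pablo ∩ Elena: 09:00-10:15, 13:45-14:45, 17:00-17:45.
Summing the common windows: 75 + 60 + 45 = 180 minutes.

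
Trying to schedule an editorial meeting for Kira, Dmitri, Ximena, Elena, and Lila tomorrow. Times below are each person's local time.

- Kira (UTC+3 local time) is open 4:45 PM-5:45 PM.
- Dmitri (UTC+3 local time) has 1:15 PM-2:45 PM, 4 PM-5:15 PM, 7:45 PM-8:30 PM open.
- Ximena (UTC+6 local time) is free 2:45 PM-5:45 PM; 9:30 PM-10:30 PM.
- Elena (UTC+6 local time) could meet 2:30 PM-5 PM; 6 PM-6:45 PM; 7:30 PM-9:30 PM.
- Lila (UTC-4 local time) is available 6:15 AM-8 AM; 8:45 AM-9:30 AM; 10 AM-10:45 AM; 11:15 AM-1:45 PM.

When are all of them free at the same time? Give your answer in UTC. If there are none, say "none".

none

Kira in UTC: 13:45-14:45 (subtract 3h to convert from UTC+3).
Dmitri in UTC: 10:15-11:45, 13:00-14:15, 16:45-17:30 (subtract 3h to convert from UTC+3).
Ximena in UTC: 08:45-11:45, 15:30-16:30 (subtract 6h to convert from UTC+6).
Elena in UTC: 08:30-11:00, 12:00-12:45, 13:30-15:30 (subtract 6h to convert from UTC+6).
Lila in UTC: 10:15-12:00, 12:45-13:30, 14:00-14:45, 15:15-17:45 (add 4h to convert from UTC-4).
Kira ∩ Dmitri: 13:45-14:15.
Kira ∩ Dmitri ∩ Ximena: ∅.
Kira ∩ Dmitri ∩ Ximena ∩ Elena: ∅.
Kira ∩ Dmitri ∩ Ximena ∩ Elena ∩ Lila: ∅.
There is no time when everyone is free.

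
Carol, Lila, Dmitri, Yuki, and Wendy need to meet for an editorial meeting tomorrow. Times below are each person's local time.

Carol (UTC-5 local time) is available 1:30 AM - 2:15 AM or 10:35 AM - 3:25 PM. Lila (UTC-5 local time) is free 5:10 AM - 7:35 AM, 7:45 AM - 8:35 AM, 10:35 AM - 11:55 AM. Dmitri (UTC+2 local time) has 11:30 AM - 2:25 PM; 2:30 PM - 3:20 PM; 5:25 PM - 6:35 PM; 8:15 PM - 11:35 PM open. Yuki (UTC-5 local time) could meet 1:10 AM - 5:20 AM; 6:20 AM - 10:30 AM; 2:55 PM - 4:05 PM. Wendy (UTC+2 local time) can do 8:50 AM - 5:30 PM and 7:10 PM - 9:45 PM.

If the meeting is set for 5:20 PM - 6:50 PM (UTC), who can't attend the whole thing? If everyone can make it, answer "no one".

Dmitri, Lila, Yuki

Carol in UTC: 06:30-07:15, 15:35-20:25 (add 5h to convert from UTC-5).
Lila in UTC: 10:10-12:35, 12:45-13:35, 15:35-16:55 (add 5h to convert from UTC-5).
Dmitri in UTC: 09:30-12:25, 12:30-13:20, 15:25-16:35, 18:15-21:35 (subtract 2h to convert from UTC+2).
Yuki in UTC: 06:10-10:20, 11:20-15:30, 19:55-21:05 (add 5h to convert from UTC-5).
Wendy in UTC: 06:50-15:30, 17:10-19:45 (subtract 2h to convert from UTC+2).
Carol: free for 17:20-18:50. Lila: not fully free for 17:20-18:50. Dmitri: not fully free for 17:20-18:50. Yuki: not fully free for 17:20-18:50. Wendy: free for 17:20-18:50.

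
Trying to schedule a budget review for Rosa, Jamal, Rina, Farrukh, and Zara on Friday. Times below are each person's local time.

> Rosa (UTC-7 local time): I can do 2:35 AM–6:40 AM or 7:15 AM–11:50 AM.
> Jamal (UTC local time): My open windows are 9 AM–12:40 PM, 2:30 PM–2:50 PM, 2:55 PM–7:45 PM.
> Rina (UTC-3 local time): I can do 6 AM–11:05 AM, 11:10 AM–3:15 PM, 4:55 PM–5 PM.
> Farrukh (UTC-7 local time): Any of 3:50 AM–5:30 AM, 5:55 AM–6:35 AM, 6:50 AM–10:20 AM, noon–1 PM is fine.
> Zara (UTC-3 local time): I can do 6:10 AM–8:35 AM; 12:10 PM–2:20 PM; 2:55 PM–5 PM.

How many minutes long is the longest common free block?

130

Rosa in UTC: 09:35-13:40, 14:15-18:50 (add 7h to convert from UTC-7).
Jamal in UTC: 09:00-12:40, 14:30-14:50, 14:55-19:45.
Rina in UTC: 09:00-14:05, 14:10-18:15, 19:55-20:00 (add 3h to convert from UTC-3).
Farrukh in UTC: 10:50-12:30, 12:55-13:35, 13:50-17:20, 19:00-20:00 (add 7h to convert from UTC-7).
Zara in UTC: 09:10-11:35, 15:10-17:20, 17:55-20:00 (add 3h to convert from UTC-3).
Rosa ∩ Jamal: 09:35-12:40, 14:30-14:50, 14:55-18:50.
Rosa ∩ Jamal ∩ Rina: 09:35-12:40, 14:30-14:50, 14:55-18:15.
Rosa ∩ Jamal ∩ Rina ∩ Farrukh: 10:50-12:30, 14:30-14:50, 14:55-17:20.
Rosa ∩ Jamal ∩ Rina ∩ Farrukh ∩ Zara: 10:50-11:35, 15:10-17:20.
The longest is 15:10-17:20 at 130 minutes.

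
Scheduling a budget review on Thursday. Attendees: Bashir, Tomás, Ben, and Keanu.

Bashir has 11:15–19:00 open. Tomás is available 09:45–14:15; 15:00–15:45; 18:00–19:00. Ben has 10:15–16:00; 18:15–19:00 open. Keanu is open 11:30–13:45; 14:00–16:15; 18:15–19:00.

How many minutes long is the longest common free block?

Bashir ∩ Tomás: 11:15-14:15, 15:00-15:45, 18:00-19:00.
Bashir ∩ Tomás ∩ Ben: 11:15-14:15, 15:00-15:45, 18:15-19:00.
Bashir ∩ Tomás ∩ Ben ∩ Keanu: 11:30-13:45, 14:00-14:15, 15:00-15:45, 18:15-19:00.
The longest is 11:30-13:45 at 135 minutes.

135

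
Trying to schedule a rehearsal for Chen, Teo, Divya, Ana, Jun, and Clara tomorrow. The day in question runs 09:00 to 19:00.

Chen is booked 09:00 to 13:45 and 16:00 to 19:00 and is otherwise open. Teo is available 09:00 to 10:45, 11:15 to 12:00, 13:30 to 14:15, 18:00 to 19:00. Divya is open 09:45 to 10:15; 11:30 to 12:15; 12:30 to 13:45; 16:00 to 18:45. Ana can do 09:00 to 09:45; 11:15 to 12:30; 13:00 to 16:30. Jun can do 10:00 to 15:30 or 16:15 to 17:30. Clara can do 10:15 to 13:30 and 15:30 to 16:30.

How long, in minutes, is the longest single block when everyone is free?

0

Chen free: 13:45-16:00 (invert busy blocks within the working day).
Teo free: 09:00-10:45, 11:15-12:00, 13:30-14:15, 18:00-19:00.
Divya free: 09:45-10:15, 11:30-12:15, 12:30-13:45, 16:00-18:45.
Ana free: 09:00-09:45, 11:15-12:30, 13:00-16:30.
Jun free: 10:00-15:30, 16:15-17:30.
Clara free: 10:15-13:30, 15:30-16:30.
Chen ∩ Teo: 13:45-14:15.
Chen ∩ Teo ∩ Divya: ∅.
Chen ∩ Teo ∩ Divya ∩ Ana: ∅.
Chen ∩ Teo ∩ Divya ∩ Ana ∩ Jun: ∅.
Chen ∩ Teo ∩ Divya ∩ Ana ∩ Jun ∩ Clara: ∅.
There is no time when everyone is free.
No common window exists, so the longest block is 0 minutes.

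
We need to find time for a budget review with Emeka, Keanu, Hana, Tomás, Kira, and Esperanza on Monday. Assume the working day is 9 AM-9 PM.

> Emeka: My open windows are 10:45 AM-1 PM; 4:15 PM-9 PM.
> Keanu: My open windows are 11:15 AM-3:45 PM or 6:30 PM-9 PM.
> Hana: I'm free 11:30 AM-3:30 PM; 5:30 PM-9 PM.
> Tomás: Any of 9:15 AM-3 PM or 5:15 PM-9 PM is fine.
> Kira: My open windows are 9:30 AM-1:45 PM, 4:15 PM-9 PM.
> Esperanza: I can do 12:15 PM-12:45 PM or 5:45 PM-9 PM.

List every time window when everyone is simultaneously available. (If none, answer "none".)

12:15-12:45, 18:30-21:00

Emeka ∩ Keanu: 11:15-13:00, 18:30-21:00.
Emeka ∩ Keanu ∩ Hana: 11:30-13:00, 18:30-21:00.
Emeka ∩ Keanu ∩ Hana ∩ Tomás: 11:30-13:00, 18:30-21:00.
Emeka ∩ Keanu ∩ Hana ∩ Tomás ∩ Kira: 11:30-13:00, 18:30-21:00.
Emeka ∩ Keanu ∩ Hana ∩ Tomás ∩ Kira ∩ Esperanza: 12:15-12:45, 18:30-21:00.
So the common availability across everyone is 12:15-12:45, 18:30-21:00.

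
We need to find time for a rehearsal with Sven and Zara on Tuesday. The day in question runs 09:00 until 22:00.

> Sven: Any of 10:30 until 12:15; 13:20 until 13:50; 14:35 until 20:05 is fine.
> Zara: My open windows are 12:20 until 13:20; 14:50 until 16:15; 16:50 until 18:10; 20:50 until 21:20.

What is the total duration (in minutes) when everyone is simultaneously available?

Sven ∩ Zara: 14:50-16:15, 16:50-18:10.
Summing the common windows: 85 + 80 = 165 minutes.

165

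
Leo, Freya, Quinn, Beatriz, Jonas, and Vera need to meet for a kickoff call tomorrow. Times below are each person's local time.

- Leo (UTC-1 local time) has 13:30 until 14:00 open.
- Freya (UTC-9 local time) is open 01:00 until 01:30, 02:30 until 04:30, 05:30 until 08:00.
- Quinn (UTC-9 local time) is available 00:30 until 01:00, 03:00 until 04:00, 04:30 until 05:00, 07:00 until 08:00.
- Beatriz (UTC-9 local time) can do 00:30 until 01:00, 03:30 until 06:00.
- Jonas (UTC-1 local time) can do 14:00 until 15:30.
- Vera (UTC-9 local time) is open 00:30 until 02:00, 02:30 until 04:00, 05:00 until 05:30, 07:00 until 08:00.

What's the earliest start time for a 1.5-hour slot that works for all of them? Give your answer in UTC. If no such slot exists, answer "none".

none

Leo in UTC: 14:30-15:00 (add 1h to convert from UTC-1).
Freya in UTC: 10:00-10:30, 11:30-13:30, 14:30-17:00 (add 9h to convert from UTC-9).
Quinn in UTC: 09:30-10:00, 12:00-13:00, 13:30-14:00, 16:00-17:00 (add 9h to convert from UTC-9).
Beatriz in UTC: 09:30-10:00, 12:30-15:00 (add 9h to convert from UTC-9).
Jonas in UTC: 15:00-16:30 (add 1h to convert from UTC-1).
Vera in UTC: 09:30-11:00, 11:30-13:00, 14:00-14:30, 16:00-17:00 (add 9h to convert from UTC-9).
Leo ∩ Freya: 14:30-15:00.
Leo ∩ Freya ∩ Quinn: ∅.
Leo ∩ Freya ∩ Quinn ∩ Beatriz: ∅.
Leo ∩ Freya ∩ Quinn ∩ Beatriz ∩ Jonas: ∅.
Leo ∩ Freya ∩ Quinn ∩ Beatriz ∩ Jonas ∩ Vera: ∅.
There is no time when everyone is free.
No common window is at least 90 minutes long.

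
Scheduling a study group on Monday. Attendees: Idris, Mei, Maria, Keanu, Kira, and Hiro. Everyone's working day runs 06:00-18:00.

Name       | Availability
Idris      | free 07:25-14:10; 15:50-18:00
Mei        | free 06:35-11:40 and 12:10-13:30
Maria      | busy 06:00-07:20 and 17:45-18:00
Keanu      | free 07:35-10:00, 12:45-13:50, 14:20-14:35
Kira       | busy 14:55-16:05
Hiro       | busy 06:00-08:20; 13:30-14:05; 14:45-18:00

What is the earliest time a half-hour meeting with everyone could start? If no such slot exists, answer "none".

Idris free: 07:25-14:10, 15:50-18:00.
Mei free: 06:35-11:40, 12:10-13:30.
Maria free: 07:20-17:45 (invert busy blocks within the working day).
Keanu free: 07:35-10:00, 12:45-13:50, 14:20-14:35.
Kira free: 06:00-14:55, 16:05-18:00 (invert busy blocks within the working day).
Hiro free: 08:20-13:30, 14:05-14:45 (invert busy blocks within the working day).
Idris ∩ Mei: 07:25-11:40, 12:10-13:30.
Idris ∩ Mei ∩ Maria: 07:25-11:40, 12:10-13:30.
Idris ∩ Mei ∩ Maria ∩ Keanu: 07:35-10:00, 12:45-13:30.
Idris ∩ Mei ∩ Maria ∩ Keanu ∩ Kira: 07:35-10:00, 12:45-13:30.
Idris ∩ Mei ∩ Maria ∩ Keanu ∩ Kira ∩ Hiro: 08:20-10:00, 12:45-13:30.
The first common window of at least 30 minutes is 08:20-10:00, so the earliest start is 08:20.

08:20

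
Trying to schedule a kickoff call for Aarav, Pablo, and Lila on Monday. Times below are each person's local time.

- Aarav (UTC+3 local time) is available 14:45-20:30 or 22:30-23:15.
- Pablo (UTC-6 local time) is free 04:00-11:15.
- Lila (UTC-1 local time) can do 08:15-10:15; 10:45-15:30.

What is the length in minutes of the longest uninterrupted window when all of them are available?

285

Aarav in UTC: 11:45-17:30, 19:30-20:15 (subtract 3h to convert from UTC+3).
Pablo in UTC: 10:00-17:15 (add 6h to convert from UTC-6).
Lila in UTC: 09:15-11:15, 11:45-16:30 (add 1h to convert from UTC-1).
Aarav ∩ Pablo: 11:45-17:15.
Aarav ∩ Pablo ∩ Lila: 11:45-16:30.
The longest is 11:45-16:30 at 285 minutes.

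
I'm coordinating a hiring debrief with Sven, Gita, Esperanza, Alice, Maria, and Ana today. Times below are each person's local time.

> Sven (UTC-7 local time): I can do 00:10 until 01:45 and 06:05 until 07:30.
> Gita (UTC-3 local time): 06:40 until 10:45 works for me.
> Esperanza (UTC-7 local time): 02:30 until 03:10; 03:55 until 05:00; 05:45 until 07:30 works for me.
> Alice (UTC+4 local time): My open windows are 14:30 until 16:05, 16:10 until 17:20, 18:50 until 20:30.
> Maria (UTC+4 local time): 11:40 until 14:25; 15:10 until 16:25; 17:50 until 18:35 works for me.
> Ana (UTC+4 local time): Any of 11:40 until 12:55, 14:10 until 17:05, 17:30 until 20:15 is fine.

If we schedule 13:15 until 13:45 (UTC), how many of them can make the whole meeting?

Sven in UTC: 07:10-08:45, 13:05-14:30 (add 7h to convert from UTC-7).
Gita in UTC: 09:40-13:45 (add 3h to convert from UTC-3).
Esperanza in UTC: 09:30-10:10, 10:55-12:00, 12:45-14:30 (add 7h to convert from UTC-7).
Alice in UTC: 10:30-12:05, 12:10-13:20, 14:50-16:30 (subtract 4h to convert from UTC+4).
Maria in UTC: 07:40-10:25, 11:10-12:25, 13:50-14:35 (subtract 4h to convert from UTC+4).
Ana in UTC: 07:40-08:55, 10:10-13:05, 13:30-16:15 (subtract 4h to convert from UTC+4).
Sven, Gita, and Esperanza can make the full 13:15-13:45 slot — that's 3.

3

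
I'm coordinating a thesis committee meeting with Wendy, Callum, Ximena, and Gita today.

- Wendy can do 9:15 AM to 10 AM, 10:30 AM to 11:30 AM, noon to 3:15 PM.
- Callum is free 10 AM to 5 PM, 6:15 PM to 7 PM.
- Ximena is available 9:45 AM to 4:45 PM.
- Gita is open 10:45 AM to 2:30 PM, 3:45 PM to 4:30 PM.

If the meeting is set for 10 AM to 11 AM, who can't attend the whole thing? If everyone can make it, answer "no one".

Gita, Wendy

Wendy: not fully free for 10:00-11:00. Callum: free for 10:00-11:00. Ximena: free for 10:00-11:00. Gita: not fully free for 10:00-11:00.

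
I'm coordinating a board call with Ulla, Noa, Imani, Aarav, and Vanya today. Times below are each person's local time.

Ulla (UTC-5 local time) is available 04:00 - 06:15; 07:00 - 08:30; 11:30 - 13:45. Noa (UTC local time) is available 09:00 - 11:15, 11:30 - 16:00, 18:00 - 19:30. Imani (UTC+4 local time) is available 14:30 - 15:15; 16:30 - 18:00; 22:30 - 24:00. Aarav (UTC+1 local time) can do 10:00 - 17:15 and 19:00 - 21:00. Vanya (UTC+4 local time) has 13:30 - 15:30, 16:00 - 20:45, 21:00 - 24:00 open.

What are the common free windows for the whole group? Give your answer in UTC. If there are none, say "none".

Ulla in UTC: 09:00-11:15, 12:00-13:30, 16:30-18:45 (add 5h to convert from UTC-5).
Noa in UTC: 09:00-11:15, 11:30-16:00, 18:00-19:30.
Imani in UTC: 10:30-11:15, 12:30-14:00, 18:30-20:00 (subtract 4h to convert from UTC+4).
Aarav in UTC: 09:00-16:15, 18:00-20:00 (subtract 1h to convert from UTC+1).
Vanya in UTC: 09:30-11:30, 12:00-16:45, 17:00-20:00 (subtract 4h to convert from UTC+4).
Ulla ∩ Noa: 09:00-11:15, 12:00-13:30, 18:00-18:45.
Ulla ∩ Noa ∩ Imani: 10:30-11:15, 12:30-13:30, 18:30-18:45.
Ulla ∩ Noa ∩ Imani ∩ Aarav: 10:30-11:15, 12:30-13:30, 18:30-18:45.
Ulla ∩ Noa ∩ Imani ∩ Aarav ∩ Vanya: 10:30-11:15, 12:30-13:30, 18:30-18:45.

10:30-11:15, 12:30-13:30, 18:30-18:45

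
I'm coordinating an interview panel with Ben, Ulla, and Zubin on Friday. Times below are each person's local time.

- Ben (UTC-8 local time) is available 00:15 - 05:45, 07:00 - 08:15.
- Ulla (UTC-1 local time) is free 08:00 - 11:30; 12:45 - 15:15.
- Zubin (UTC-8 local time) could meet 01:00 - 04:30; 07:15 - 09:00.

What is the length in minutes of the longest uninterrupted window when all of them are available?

Ben in UTC: 08:15-13:45, 15:00-16:15 (add 8h to convert from UTC-8).
Ulla in UTC: 09:00-12:30, 13:45-16:15 (add 1h to convert from UTC-1).
Zubin in UTC: 09:00-12:30, 15:15-17:00 (add 8h to convert from UTC-8).
Ben ∩ Ulla: 09:00-12:30, 15:00-16:15.
Ben ∩ Ulla ∩ Zubin: 09:00-12:30, 15:15-16:15.
Those are the intersection windows.
The longest is 09:00-12:30 at 210 minutes.

210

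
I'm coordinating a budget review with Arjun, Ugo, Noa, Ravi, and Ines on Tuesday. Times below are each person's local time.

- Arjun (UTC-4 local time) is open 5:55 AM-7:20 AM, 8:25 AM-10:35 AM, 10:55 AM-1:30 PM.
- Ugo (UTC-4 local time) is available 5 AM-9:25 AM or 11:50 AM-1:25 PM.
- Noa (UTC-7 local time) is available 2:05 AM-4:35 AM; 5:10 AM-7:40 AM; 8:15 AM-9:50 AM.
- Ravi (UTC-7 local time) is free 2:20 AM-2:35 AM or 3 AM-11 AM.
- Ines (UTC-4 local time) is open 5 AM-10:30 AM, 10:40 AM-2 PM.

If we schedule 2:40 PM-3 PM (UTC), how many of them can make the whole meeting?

2

Arjun in UTC: 09:55-11:20, 12:25-14:35, 14:55-17:30 (add 4h to convert from UTC-4).
Ugo in UTC: 09:00-13:25, 15:50-17:25 (add 4h to convert from UTC-4).
Noa in UTC: 09:05-11:35, 12:10-14:40, 15:15-16:50 (add 7h to convert from UTC-7).
Ravi in UTC: 09:20-09:35, 10:00-18:00 (add 7h to convert from UTC-7).
Ines in UTC: 09:00-14:30, 14:40-18:00 (add 4h to convert from UTC-4).
Ravi and Ines can make the full 14:40-15:00 slot — that's 2.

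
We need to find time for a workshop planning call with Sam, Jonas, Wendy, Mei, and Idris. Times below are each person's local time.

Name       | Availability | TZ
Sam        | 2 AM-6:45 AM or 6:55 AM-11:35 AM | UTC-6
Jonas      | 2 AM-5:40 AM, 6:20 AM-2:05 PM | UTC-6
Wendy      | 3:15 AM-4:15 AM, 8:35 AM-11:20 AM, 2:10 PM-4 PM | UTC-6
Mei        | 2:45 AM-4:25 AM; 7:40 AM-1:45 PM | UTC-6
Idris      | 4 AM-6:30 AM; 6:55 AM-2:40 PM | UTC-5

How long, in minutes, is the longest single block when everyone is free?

165

Sam in UTC: 08:00-12:45, 12:55-17:35 (add 6h to convert from UTC-6).
Jonas in UTC: 08:00-11:40, 12:20-20:05 (add 6h to convert from UTC-6).
Wendy in UTC: 09:15-10:15, 14:35-17:20, 20:10-22:00 (add 6h to convert from UTC-6).
Mei in UTC: 08:45-10:25, 13:40-19:45 (add 6h to convert from UTC-6).
Idris in UTC: 09:00-11:30, 11:55-19:40 (add 5h to convert from UTC-5).
Sam ∩ Jonas: 08:00-11:40, 12:20-12:45, 12:55-17:35.
Sam ∩ Jonas ∩ Wendy: 09:15-10:15, 14:35-17:20.
Sam ∩ Jonas ∩ Wendy ∩ Mei: 09:15-10:15, 14:35-17:20.
Sam ∩ Jonas ∩ Wendy ∩ Mei ∩ Idris: 09:15-10:15, 14:35-17:20.
The longest is 14:35-17:20 at 165 minutes.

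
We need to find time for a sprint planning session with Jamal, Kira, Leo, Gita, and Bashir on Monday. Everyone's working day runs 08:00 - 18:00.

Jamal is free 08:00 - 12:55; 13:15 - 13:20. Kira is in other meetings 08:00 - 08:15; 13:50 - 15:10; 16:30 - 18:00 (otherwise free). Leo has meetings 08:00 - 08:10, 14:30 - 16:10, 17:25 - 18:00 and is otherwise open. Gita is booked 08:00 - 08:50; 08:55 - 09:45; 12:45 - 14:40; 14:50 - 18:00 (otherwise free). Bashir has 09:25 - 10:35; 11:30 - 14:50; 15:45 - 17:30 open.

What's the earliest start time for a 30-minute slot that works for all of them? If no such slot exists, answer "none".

Jamal free: 08:00-12:55, 13:15-13:20.
Kira free: 08:15-13:50, 15:10-16:30 (invert busy blocks within the working day).
Leo free: 08:10-14:30, 16:10-17:25 (invert busy blocks within the working day).
Gita free: 08:50-08:55, 09:45-12:45, 14:40-14:50 (invert busy blocks within the working day).
Bashir free: 09:25-10:35, 11:30-14:50, 15:45-17:30.
Jamal ∩ Kira: 08:15-12:55, 13:15-13:20.
Jamal ∩ Kira ∩ Leo: 08:15-12:55, 13:15-13:20.
Jamal ∩ Kira ∩ Leo ∩ Gita: 08:50-08:55, 09:45-12:45.
Jamal ∩ Kira ∩ Leo ∩ Gita ∩ Bashir: 09:45-10:35, 11:30-12:45.
The first common window of at least 30 minutes is 09:45-10:35, so the earliest start is 09:45.

09:45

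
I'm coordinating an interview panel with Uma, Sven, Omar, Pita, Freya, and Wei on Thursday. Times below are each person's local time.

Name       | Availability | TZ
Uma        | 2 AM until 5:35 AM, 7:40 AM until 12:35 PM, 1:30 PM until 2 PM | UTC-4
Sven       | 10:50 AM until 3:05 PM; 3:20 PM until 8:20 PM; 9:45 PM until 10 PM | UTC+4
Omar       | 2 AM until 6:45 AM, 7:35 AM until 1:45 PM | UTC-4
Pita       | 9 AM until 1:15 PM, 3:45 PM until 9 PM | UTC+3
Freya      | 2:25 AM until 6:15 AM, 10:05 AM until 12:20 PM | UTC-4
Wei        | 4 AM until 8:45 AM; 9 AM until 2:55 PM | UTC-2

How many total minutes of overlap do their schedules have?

Uma in UTC: 06:00-09:35, 11:40-16:35, 17:30-18:00 (add 4h to convert from UTC-4).
Sven in UTC: 06:50-11:05, 11:20-16:20, 17:45-18:00 (subtract 4h to convert from UTC+4).
Omar in UTC: 06:00-10:45, 11:35-17:45 (add 4h to convert from UTC-4).
Pita in UTC: 06:00-10:15, 12:45-18:00 (subtract 3h to convert from UTC+3).
Freya in UTC: 06:25-10:15, 14:05-16:20 (add 4h to convert from UTC-4).
Wei in UTC: 06:00-10:45, 11:00-16:55 (add 2h to convert from UTC-2).
Uma ∩ Sven: 06:50-09:35, 11:40-16:20, 17:45-18:00.
Uma ∩ Sven ∩ Omar: 06:50-09:35, 11:40-16:20.
Uma ∩ Sven ∩ Omar ∩ Pita: 06:50-09:35, 12:45-16:20.
Uma ∩ Sven ∩ Omar ∩ Pita ∩ Freya: 06:50-09:35, 14:05-16:20.
Uma ∩ Sven ∩ Omar ∩ Pita ∩ Freya ∩ Wei: 06:50-09:35, 14:05-16:20.
Summing the common windows: 165 + 135 = 300 minutes.

300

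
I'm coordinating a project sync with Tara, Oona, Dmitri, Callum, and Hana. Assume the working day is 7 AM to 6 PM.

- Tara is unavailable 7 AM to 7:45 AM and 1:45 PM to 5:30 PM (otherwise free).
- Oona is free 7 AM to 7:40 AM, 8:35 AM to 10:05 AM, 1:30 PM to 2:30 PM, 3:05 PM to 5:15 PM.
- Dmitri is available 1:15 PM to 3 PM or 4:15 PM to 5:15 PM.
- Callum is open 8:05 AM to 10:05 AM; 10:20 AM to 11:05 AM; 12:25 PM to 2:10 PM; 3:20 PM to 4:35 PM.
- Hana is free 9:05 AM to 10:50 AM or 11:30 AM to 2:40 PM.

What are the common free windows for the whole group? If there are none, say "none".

13:30-13:45

Tara free: 07:45-13:45, 17:30-18:00 (invert busy blocks within the working day).
Oona free: 07:00-07:40, 08:35-10:05, 13:30-14:30, 15:05-17:15.
Dmitri free: 13:15-15:00, 16:15-17:15.
Callum free: 08:05-10:05, 10:20-11:05, 12:25-14:10, 15:20-16:35.
Hana free: 09:05-10:50, 11:30-14:40.
Tara ∩ Oona: 08:35-10:05, 13:30-13:45.
Tara ∩ Oona ∩ Dmitri: 13:30-13:45.
Tara ∩ Oona ∩ Dmitri ∩ Callum: 13:30-13:45.
Tara ∩ Oona ∩ Dmitri ∩ Callum ∩ Hana: 13:30-13:45.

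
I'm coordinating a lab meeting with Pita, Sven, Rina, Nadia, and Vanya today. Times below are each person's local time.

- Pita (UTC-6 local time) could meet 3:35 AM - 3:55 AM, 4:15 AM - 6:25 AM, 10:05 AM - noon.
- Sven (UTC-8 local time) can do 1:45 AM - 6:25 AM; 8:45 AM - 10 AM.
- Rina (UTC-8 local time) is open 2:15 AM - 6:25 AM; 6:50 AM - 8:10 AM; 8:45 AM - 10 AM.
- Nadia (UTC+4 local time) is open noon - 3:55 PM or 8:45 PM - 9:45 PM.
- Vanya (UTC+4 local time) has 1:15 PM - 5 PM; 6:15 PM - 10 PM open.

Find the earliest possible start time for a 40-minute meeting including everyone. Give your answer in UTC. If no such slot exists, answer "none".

Pita in UTC: 09:35-09:55, 10:15-12:25, 16:05-18:00 (add 6h to convert from UTC-6).
Sven in UTC: 09:45-14:25, 16:45-18:00 (add 8h to convert from UTC-8).
Rina in UTC: 10:15-14:25, 14:50-16:10, 16:45-18:00 (add 8h to convert from UTC-8).
Nadia in UTC: 08:00-11:55, 16:45-17:45 (subtract 4h to convert from UTC+4).
Vanya in UTC: 09:15-13:00, 14:15-18:00 (subtract 4h to convert from UTC+4).
Pita ∩ Sven: 09:45-09:55, 10:15-12:25, 16:45-18:00.
Pita ∩ Sven ∩ Rina: 10:15-12:25, 16:45-18:00.
Pita ∩ Sven ∩ Rina ∩ Nadia: 10:15-11:55, 16:45-17:45.
Pita ∩ Sven ∩ Rina ∩ Nadia ∩ Vanya: 10:15-11:55, 16:45-17:45.
Those are the intersection windows.
The first common window of at least 40 minutes is 10:15-11:55, so the earliest start is 10:15.

10:15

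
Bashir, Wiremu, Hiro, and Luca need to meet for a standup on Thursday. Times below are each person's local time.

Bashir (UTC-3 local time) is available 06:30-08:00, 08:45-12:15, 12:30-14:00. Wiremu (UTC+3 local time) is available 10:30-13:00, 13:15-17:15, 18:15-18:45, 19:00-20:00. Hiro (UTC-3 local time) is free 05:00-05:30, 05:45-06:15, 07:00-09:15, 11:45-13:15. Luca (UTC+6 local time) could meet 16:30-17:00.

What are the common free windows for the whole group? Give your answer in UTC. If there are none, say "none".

10:30-11:00

Bashir in UTC: 09:30-11:00, 11:45-15:15, 15:30-17:00 (add 3h to convert from UTC-3).
Wiremu in UTC: 07:30-10:00, 10:15-14:15, 15:15-15:45, 16:00-17:00 (subtract 3h to convert from UTC+3).
Hiro in UTC: 08:00-08:30, 08:45-09:15, 10:00-12:15, 14:45-16:15 (add 3h to convert from UTC-3).
Luca in UTC: 10:30-11:00 (subtract 6h to convert from UTC+6).
Bashir ∩ Wiremu: 09:30-10:00, 10:15-11:00, 11:45-14:15, 15:30-15:45, 16:00-17:00.
Bashir ∩ Wiremu ∩ Hiro: 10:15-11:00, 11:45-12:15, 15:30-15:45, 16:00-16:15.
Bashir ∩ Wiremu ∩ Hiro ∩ Luca: 10:30-11:00.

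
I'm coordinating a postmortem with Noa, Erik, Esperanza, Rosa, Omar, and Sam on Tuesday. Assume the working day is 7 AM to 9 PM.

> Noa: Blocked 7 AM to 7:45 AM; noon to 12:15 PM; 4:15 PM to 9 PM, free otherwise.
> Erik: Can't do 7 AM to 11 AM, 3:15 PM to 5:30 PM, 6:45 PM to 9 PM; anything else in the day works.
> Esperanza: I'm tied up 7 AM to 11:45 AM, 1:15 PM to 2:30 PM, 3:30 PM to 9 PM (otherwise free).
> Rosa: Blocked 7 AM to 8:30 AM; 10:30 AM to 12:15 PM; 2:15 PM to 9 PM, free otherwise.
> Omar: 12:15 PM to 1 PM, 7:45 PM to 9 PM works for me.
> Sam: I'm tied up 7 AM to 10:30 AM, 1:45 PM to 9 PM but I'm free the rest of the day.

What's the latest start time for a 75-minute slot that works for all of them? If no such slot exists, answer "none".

Noa free: 07:45-12:00, 12:15-16:15 (invert busy blocks within the working day).
Erik free: 11:00-15:15, 17:30-18:45 (invert busy blocks within the working day).
Esperanza free: 11:45-13:15, 14:30-15:30 (invert busy blocks within the working day).
Rosa free: 08:30-10:30, 12:15-14:15 (invert busy blocks within the working day).
Omar free: 12:15-13:00, 19:45-21:00.
Sam free: 10:30-13:45 (invert busy blocks within the working day).
Noa ∩ Erik: 11:00-12:00, 12:15-15:15.
Noa ∩ Erik ∩ Esperanza: 11:45-12:00, 12:15-13:15, 14:30-15:15.
Noa ∩ Erik ∩ Esperanza ∩ Rosa: 12:15-13:15.
Noa ∩ Erik ∩ Esperanza ∩ Rosa ∩ Omar: 12:15-13:00.
Noa ∩ Erik ∩ Esperanza ∩ Rosa ∩ Omar ∩ Sam: 12:15-13:00.
No common window is at least 75 minutes long.

none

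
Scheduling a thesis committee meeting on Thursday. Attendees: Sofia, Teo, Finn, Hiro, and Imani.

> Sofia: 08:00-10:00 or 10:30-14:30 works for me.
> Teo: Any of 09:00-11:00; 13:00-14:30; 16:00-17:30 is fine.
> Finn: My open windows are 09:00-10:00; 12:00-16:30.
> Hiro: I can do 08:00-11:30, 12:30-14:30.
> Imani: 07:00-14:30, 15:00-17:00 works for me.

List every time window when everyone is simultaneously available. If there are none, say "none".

Sofia ∩ Teo: 09:00-10:00, 10:30-11:00, 13:00-14:30.
Sofia ∩ Teo ∩ Finn: 09:00-10:00, 13:00-14:30.
Sofia ∩ Teo ∩ Finn ∩ Hiro: 09:00-10:00, 13:00-14:30.
Sofia ∩ Teo ∩ Finn ∩ Hiro ∩ Imani: 09:00-10:00, 13:00-14:30.
Those are the intersection windows.

09:00-10:00, 13:00-14:30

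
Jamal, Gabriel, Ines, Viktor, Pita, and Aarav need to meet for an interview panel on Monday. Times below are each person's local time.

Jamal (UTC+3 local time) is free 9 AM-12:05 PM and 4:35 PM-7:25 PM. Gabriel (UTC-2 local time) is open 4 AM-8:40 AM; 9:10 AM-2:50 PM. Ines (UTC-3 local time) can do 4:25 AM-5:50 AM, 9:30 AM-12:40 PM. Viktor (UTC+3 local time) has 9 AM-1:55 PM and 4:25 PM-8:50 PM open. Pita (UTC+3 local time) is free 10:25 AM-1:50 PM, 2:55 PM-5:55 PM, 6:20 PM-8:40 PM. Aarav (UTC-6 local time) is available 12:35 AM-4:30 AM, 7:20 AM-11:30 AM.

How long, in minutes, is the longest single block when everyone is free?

Jamal in UTC: 06:00-09:05, 13:35-16:25 (subtract 3h to convert from UTC+3).
Gabriel in UTC: 06:00-10:40, 11:10-16:50 (add 2h to convert from UTC-2).
Ines in UTC: 07:25-08:50, 12:30-15:40 (add 3h to convert from UTC-3).
Viktor in UTC: 06:00-10:55, 13:25-17:50 (subtract 3h to convert from UTC+3).
Pita in UTC: 07:25-10:50, 11:55-14:55, 15:20-17:40 (subtract 3h to convert from UTC+3).
Aarav in UTC: 06:35-10:30, 13:20-17:30 (add 6h to convert from UTC-6).
Jamal ∩ Gabriel: 06:00-09:05, 13:35-16:25.
Jamal ∩ Gabriel ∩ Ines: 07:25-08:50, 13:35-15:40.
Jamal ∩ Gabriel ∩ Ines ∩ Viktor: 07:25-08:50, 13:35-15:40.
Jamal ∩ Gabriel ∩ Ines ∩ Viktor ∩ Pita: 07:25-08:50, 13:35-14:55, 15:20-15:40.
Jamal ∩ Gabriel ∩ Ines ∩ Viktor ∩ Pita ∩ Aarav: 07:25-08:50, 13:35-14:55, 15:20-15:40.
The longest is 07:25-08:50 at 85 minutes.

85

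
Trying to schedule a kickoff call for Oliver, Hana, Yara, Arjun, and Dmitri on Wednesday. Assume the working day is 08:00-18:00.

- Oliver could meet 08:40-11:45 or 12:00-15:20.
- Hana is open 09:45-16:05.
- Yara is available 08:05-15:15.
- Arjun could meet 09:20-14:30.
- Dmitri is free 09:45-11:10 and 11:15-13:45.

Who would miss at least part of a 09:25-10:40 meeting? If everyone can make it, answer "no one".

Dmitri, Hana

Oliver: free for 09:25-10:40. Hana: not fully free for 09:25-10:40. Yara: free for 09:25-10:40. Arjun: free for 09:25-10:40. Dmitri: not fully free for 09:25-10:40.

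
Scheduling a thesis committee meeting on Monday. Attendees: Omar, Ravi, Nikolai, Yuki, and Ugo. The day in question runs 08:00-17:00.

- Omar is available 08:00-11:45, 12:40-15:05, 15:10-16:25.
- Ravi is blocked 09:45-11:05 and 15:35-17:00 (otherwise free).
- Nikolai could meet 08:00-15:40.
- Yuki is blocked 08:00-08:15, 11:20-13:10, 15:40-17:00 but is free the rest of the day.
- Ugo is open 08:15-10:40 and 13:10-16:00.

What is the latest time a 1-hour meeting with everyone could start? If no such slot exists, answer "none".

Omar free: 08:00-11:45, 12:40-15:05, 15:10-16:25.
Ravi free: 08:00-09:45, 11:05-15:35 (invert busy blocks within the working day).
Nikolai free: 08:00-15:40.
Yuki free: 08:15-11:20, 13:10-15:40 (invert busy blocks within the working day).
Ugo free: 08:15-10:40, 13:10-16:00.
Omar ∩ Ravi: 08:00-09:45, 11:05-11:45, 12:40-15:05, 15:10-15:35.
Omar ∩ Ravi ∩ Nikolai: 08:00-09:45, 11:05-11:45, 12:40-15:05, 15:10-15:35.
Omar ∩ Ravi ∩ Nikolai ∩ Yuki: 08:15-09:45, 11:05-11:20, 13:10-15:05, 15:10-15:35.
Omar ∩ Ravi ∩ Nikolai ∩ Yuki ∩ Ugo: 08:15-09:45, 13:10-15:05, 15:10-15:35.
The last common window of at least 60 minutes is 13:10-15:05; a 60-minute meeting can start as late as 14:05 and still end by 15:05.

14:05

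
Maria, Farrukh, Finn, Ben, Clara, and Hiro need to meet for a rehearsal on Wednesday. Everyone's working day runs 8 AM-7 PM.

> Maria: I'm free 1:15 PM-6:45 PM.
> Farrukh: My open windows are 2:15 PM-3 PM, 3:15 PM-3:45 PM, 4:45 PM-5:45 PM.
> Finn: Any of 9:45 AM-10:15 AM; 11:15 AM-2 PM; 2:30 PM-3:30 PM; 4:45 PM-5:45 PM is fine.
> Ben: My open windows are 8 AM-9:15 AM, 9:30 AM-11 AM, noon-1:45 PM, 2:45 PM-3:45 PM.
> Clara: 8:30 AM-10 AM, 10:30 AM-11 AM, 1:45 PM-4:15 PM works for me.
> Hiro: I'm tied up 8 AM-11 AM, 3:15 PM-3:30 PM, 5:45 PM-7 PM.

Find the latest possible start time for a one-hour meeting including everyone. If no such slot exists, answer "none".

Maria free: 13:15-18:45.
Farrukh free: 14:15-15:00, 15:15-15:45, 16:45-17:45.
Finn free: 09:45-10:15, 11:15-14:00, 14:30-15:30, 16:45-17:45.
Ben free: 08:00-09:15, 09:30-11:00, 12:00-13:45, 14:45-15:45.
Clara free: 08:30-10:00, 10:30-11:00, 13:45-16:15.
Hiro free: 11:00-15:15, 15:30-17:45 (invert busy blocks within the working day).
Maria ∩ Farrukh: 14:15-15:00, 15:15-15:45, 16:45-17:45.
Maria ∩ Farrukh ∩ Finn: 14:30-15:00, 15:15-15:30, 16:45-17:45.
Maria ∩ Farrukh ∩ Finn ∩ Ben: 14:45-15:00, 15:15-15:30.
Maria ∩ Farrukh ∩ Finn ∩ Ben ∩ Clara: 14:45-15:00, 15:15-15:30.
Maria ∩ Farrukh ∩ Finn ∩ Ben ∩ Clara ∩ Hiro: 14:45-15:00.
No common window is at least 60 minutes long.

none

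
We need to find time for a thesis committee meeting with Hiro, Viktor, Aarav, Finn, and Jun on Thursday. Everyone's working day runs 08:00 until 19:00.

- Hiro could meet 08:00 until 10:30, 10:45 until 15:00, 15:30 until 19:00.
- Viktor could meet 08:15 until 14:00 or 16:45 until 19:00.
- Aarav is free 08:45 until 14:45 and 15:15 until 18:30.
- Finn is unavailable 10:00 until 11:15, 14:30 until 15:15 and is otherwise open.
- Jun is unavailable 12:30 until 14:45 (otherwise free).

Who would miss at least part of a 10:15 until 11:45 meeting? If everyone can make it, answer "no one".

Hiro free: 08:00-10:30, 10:45-15:00, 15:30-19:00.
Viktor free: 08:15-14:00, 16:45-19:00.
Aarav free: 08:45-14:45, 15:15-18:30.
Finn free: 08:00-10:00, 11:15-14:30, 15:15-19:00 (invert busy blocks within the working day).
Jun free: 08:00-12:30, 14:45-19:00 (invert busy blocks within the working day).
Hiro: not fully free for 10:15-11:45. Viktor: free for 10:15-11:45. Aarav: free for 10:15-11:45. Finn: not fully free for 10:15-11:45. Jun: free for 10:15-11:45.

Finn, Hiro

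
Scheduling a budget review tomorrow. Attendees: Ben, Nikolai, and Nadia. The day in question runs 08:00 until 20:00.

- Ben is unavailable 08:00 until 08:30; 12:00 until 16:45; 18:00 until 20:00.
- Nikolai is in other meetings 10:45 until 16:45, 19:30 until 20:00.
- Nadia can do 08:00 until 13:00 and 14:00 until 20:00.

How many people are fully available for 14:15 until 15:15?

Ben free: 08:30-12:00, 16:45-18:00 (invert busy blocks within the working day).
Nikolai free: 08:00-10:45, 16:45-19:30 (invert busy blocks within the working day).
Nadia free: 08:00-13:00, 14:00-20:00.
Nadia can make the full 14:15-15:15 slot — that's 1.

1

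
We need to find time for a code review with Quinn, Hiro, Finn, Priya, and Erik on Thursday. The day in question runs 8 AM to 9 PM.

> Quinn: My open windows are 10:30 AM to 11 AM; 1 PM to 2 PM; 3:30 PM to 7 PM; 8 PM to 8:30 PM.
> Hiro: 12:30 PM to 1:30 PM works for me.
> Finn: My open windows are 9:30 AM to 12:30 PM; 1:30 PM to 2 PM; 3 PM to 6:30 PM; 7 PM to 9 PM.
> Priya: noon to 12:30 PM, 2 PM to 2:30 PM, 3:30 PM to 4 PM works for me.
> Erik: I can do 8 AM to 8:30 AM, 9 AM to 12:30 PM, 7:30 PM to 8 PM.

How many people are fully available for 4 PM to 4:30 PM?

Quinn and Finn can make the full 16:00-16:30 slot — that's 2.

2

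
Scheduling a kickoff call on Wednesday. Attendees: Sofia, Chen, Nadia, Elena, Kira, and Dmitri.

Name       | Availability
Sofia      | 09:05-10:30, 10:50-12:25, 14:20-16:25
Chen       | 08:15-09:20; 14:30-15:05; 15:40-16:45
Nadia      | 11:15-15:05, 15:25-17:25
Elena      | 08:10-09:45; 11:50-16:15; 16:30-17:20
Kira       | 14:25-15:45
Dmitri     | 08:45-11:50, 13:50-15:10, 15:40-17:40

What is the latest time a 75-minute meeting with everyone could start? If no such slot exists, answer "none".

none

Sofia ∩ Chen: 09:05-09:20, 14:30-15:05, 15:40-16:25.
Sofia ∩ Chen ∩ Nadia: 14:30-15:05, 15:40-16:25.
Sofia ∩ Chen ∩ Nadia ∩ Elena: 14:30-15:05, 15:40-16:15.
Sofia ∩ Chen ∩ Nadia ∩ Elena ∩ Kira: 14:30-15:05, 15:40-15:45.
Sofia ∩ Chen ∩ Nadia ∩ Elena ∩ Kira ∩ Dmitri: 14:30-15:05, 15:40-15:45.
No common window is at least 75 minutes long.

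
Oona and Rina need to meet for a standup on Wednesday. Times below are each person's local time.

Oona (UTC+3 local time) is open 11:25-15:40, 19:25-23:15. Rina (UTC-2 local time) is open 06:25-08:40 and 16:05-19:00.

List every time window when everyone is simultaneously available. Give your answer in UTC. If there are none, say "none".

08:25-10:40, 18:05-20:15

Oona in UTC: 08:25-12:40, 16:25-20:15 (subtract 3h to convert from UTC+3).
Rina in UTC: 08:25-10:40, 18:05-21:00 (add 2h to convert from UTC-2).
Oona ∩ Rina: 08:25-10:40, 18:05-20:15.
Those are the intersection windows.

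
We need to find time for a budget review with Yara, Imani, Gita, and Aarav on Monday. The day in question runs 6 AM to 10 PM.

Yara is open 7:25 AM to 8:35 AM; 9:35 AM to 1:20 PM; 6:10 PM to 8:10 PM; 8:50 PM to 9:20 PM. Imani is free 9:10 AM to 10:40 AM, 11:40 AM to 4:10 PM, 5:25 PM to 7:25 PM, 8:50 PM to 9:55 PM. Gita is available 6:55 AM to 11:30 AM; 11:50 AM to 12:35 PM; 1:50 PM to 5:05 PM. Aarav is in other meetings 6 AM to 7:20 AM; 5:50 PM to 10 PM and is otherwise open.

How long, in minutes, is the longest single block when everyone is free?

Yara free: 07:25-08:35, 09:35-13:20, 18:10-20:10, 20:50-21:20.
Imani free: 09:10-10:40, 11:40-16:10, 17:25-19:25, 20:50-21:55.
Gita free: 06:55-11:30, 11:50-12:35, 13:50-17:05.
Aarav free: 07:20-17:50 (invert busy blocks within the working day).
Yara ∩ Imani: 09:35-10:40, 11:40-13:20, 18:10-19:25, 20:50-21:20.
Yara ∩ Imani ∩ Gita: 09:35-10:40, 11:50-12:35.
Yara ∩ Imani ∩ Gita ∩ Aarav: 09:35-10:40, 11:50-12:35.
The longest is 09:35-10:40 at 65 minutes.

65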